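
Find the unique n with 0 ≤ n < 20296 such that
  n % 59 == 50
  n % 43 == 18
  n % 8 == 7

7543

The moduli are pairwise coprime; M = 59·43·8 = 20296.
M/59 = 344; 344 ≡ 49 (mod 59); 49·53 ≡ 1, so inverse 53.
M/43 = 472; 472 ≡ 42 (mod 43); 42·42 ≡ 1, so inverse 42.
M/8 = 2537; 2537 ≡ 1 (mod 8), inverse 1.
n ≡ 50·344·53 + 18·472·42 + 7·2537·1 = 1286191.
1286191 mod 20296 = 7543.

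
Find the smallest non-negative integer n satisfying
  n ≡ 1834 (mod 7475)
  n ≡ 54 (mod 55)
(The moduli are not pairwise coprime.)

Combine the congruences pairwise.
gcd(7475, 55) = 5 and 5 | (54 − 1834), so the pair is consistent; merging gives n ≡ 31734 (mod 82225), where 82225 = lcm(7475, 55).
The solution is unique modulo lcm(7475, 55) = 82225.

31734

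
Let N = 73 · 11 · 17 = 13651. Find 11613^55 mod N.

10141

Mod 73: 11613 ≡ 6; 6^55 ≡ 67 (mod 73).
Mod 11: 11613 ≡ 8; by Fermat, exponent reduces to 55 mod 10 = 5; 8^5 ≡ 10 (mod 11).
Mod 17: 11613 ≡ 2; by Fermat, exponent reduces to 55 mod 16 = 7; 2^7 ≡ 9 (mod 17).
Combine by CRT: x ≡ 67 (mod 73), x ≡ 10 (mod 11), x ≡ 9 (mod 17) ⇒ x ≡ 10141 (mod 13651).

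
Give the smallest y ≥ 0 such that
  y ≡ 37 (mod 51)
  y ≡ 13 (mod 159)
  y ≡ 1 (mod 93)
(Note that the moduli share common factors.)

Combine the congruences pairwise.
gcd(51, 159) = 3 and 3 | (13 − 37), so the pair is consistent; merging gives y ≡ 649 (mod 2703), where 2703 = lcm(51, 159).
gcd(2703, 93) = 3 and 3 | (1 − 649), so the pair is consistent; merging gives y ≡ 43897 (mod 83793), where 83793 = lcm(2703, 93).
The solution is unique modulo lcm(51, 159, 93) = 83793.

43897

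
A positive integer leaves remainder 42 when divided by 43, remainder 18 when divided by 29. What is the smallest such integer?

859

From k ≡ 42 (mod 43) write k = 42 + 43t. Substituting into k ≡ 18 (mod 29) gives 43t ≡ 5 (mod 29), and since 14⁻¹ ≡ 27 (mod 29), t ≡ 19. Hence k ≡ 42 + 43·19 = 859 (mod 1247).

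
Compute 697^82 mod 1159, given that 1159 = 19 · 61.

Mod 19: 697 ≡ 13; by Fermat, exponent reduces to 82 mod 18 = 10; 13^10 ≡ 6 (mod 19).
Mod 61: 697 ≡ 26; by Fermat, exponent reduces to 82 mod 60 = 22; 26^22 ≡ 4 (mod 61).
Combine by CRT: x ≡ 6 (mod 19), x ≡ 4 (mod 61) ⇒ x ≡ 614 (mod 1159).

614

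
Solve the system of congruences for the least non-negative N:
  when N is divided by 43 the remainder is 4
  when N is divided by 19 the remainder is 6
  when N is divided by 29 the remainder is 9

Combine the congruences pairwise.
From N ≡ 4 (mod 43) write N = 4 + 43t. Substituting into N ≡ 6 (mod 19) gives 43t ≡ 2 (mod 19), and since 5⁻¹ ≡ 4 (mod 19), t ≡ 8. Hence N ≡ 4 + 43·8 = 348 (mod 817).
From N ≡ 348 (mod 817) write N = 348 + 817t. Substituting into N ≡ 9 (mod 29) gives 817t ≡ 9 (mod 29), and since 5⁻¹ ≡ 6 (mod 29), t ≡ 25. Hence N ≡ 348 + 817·25 = 20773 (mod 23693).

20773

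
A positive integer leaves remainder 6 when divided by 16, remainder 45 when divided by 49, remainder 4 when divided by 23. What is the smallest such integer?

The moduli are pairwise coprime; N = 16·49·23 = 18032.
N/16 = 1127; 1127 ≡ 7 (mod 16); 7·7 ≡ 1, so inverse 7.
N/49 = 368; 368 ≡ 25 (mod 49); 25·2 ≡ 1, so inverse 2.
N/23 = 784; 784 ≡ 2 (mod 23); 2·12 ≡ 1, so inverse 12.
x ≡ 6·1127·7 + 45·368·2 + 4·784·12 = 118086.
118086 mod 18032 = 9894.

9894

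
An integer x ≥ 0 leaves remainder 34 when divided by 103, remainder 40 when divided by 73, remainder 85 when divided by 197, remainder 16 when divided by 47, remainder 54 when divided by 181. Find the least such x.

9396303372

The moduli are pairwise coprime; N = 103·73·197·47·181 = 12600934201.
N/103 = 122339167; 122339167 ≡ 93 (mod 103); 93·72 ≡ 1, so inverse 72.
N/73 = 172615537; 172615537 ≡ 29 (mod 73); 29·68 ≡ 1, so inverse 68.
N/197 = 63964133; 63964133 ≡ 6 (mod 197); 6·33 ≡ 1, so inverse 33.
N/47 = 268104983; 268104983 ≡ 16 (mod 47); 16·3 ≡ 1, so inverse 3.
N/181 = 69618421; 69618421 ≡ 29 (mod 181); 29·25 ≡ 1, so inverse 25.
x ≡ 34·122339167·72 + 40·172615537·68 + 85·63964133·33 + 16·268104983·3 + 54·69618421·25 = 1055273842055.
1055273842055 mod 12600934201 = 9396303372.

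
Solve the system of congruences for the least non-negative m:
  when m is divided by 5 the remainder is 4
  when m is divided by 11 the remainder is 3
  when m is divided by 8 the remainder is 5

69

From m ≡ 4 (mod 5) write m = 4 + 5t. Substituting into m ≡ 3 (mod 11) gives 5t ≡ 10 (mod 11), and since 5⁻¹ ≡ 9 (mod 11), t ≡ 2. Hence m ≡ 4 + 5·2 = 14 (mod 55).
From m ≡ 14 (mod 55) write m = 14 + 55t. Substituting into m ≡ 5 (mod 8) gives 55t ≡ 7 (mod 8), and since 7⁻¹ ≡ 7 (mod 8), t ≡ 1. Hence m ≡ 14 + 55·1 = 69 (mod 440).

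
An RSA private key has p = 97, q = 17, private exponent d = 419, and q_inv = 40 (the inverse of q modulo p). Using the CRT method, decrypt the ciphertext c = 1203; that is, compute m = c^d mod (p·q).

650

d_p = d mod (p−1) = 419 mod 96 = 35; d_q = d mod (q−1) = 3.
m₁ = c^(d_p) mod p: c ≡ 39 (mod 97), and 39^35 mod 97 = 68.
m₂ = c^(d_q) mod q: c ≡ 13 (mod 17), and 13^3 mod 17 = 4.
h = q_inv·(m₁ − m₂) mod p = 40·(68 − 4) mod 97 = 38.
m = m₂ + h·q = 4 + 38·17 = 650.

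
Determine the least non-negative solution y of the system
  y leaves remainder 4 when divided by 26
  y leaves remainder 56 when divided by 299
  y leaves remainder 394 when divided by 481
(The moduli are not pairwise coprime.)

4242

gcd(26, 299) = 13 and 13 | (56 − 4), so the pair is consistent; merging gives y ≡ 56 (mod 598), where 598 = lcm(26, 299).
gcd(598, 481) = 13 and 13 | (394 − 56), so the pair is consistent; merging gives y ≡ 4242 (mod 22126), where 22126 = lcm(598, 481).
The solution is unique modulo lcm(26, 299, 481) = 22126.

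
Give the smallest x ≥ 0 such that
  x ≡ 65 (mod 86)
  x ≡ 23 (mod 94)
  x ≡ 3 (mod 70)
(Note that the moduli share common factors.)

13653

gcd(86, 94) = 2 and 2 | (23 − 65), so the pair is consistent; merging gives x ≡ 1527 (mod 4042), where 4042 = lcm(86, 94).
gcd(4042, 70) = 2 and 2 | (3 − 1527), so the pair is consistent; merging gives x ≡ 13653 (mod 141470), where 141470 = lcm(4042, 70).
The solution is unique modulo lcm(86, 94, 70) = 141470.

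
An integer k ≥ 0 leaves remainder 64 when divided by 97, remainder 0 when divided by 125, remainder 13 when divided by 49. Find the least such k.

The moduli are pairwise coprime; N = 97·125·49 = 594125.
N/97 = 6125; 6125 ≡ 14 (mod 97); 14·7 ≡ 1, so inverse 7.
N/125 = 4753; 4753 ≡ 3 (mod 125); 3·42 ≡ 1, so inverse 42.
N/49 = 12125; 12125 ≡ 22 (mod 49); 22·29 ≡ 1, so inverse 29.
k ≡ 64·6125·7 + 0·4753·42 + 13·12125·29 = 7315125.
7315125 mod 594125 = 185625.

185625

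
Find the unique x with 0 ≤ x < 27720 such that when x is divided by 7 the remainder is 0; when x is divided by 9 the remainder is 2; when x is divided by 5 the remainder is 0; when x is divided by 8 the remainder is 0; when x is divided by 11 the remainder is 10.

560

The moduli are pairwise coprime; N = 7·9·5·8·11 = 27720.
N/7 = 3960; 3960 ≡ 5 (mod 7); 5·3 ≡ 1, so inverse 3.
N/9 = 3080; 3080 ≡ 2 (mod 9); 2·5 ≡ 1, so inverse 5.
N/5 = 5544; 5544 ≡ 4 (mod 5); 4·4 ≡ 1, so inverse 4.
N/8 = 3465; 3465 ≡ 1 (mod 8), inverse 1.
N/11 = 2520; 2520 ≡ 1 (mod 11), inverse 1.
x ≡ 0·3960·3 + 2·3080·5 + 0·5544·4 + 0·3465·1 + 10·2520·1 = 56000.
56000 mod 27720 = 560.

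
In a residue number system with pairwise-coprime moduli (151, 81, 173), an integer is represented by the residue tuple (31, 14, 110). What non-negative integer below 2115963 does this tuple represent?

29174

From x ≡ 31 (mod 151) write x = 31 + 151t. Substituting into x ≡ 14 (mod 81) gives 151t ≡ 64 (mod 81), and since 70⁻¹ ≡ 22 (mod 81), t ≡ 31. Hence x ≡ 31 + 151·31 = 4712 (mod 12231).
From x ≡ 4712 (mod 12231) write x = 4712 + 12231t. Substituting into x ≡ 110 (mod 173) gives 12231t ≡ 69 (mod 173), and since 121⁻¹ ≡ 163 (mod 173), t ≡ 2. Hence x ≡ 4712 + 12231·2 = 29174 (mod 2115963).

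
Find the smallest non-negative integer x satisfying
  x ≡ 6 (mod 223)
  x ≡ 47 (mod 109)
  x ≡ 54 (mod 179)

4017351

From x ≡ 6 (mod 223) write x = 6 + 223t. Substituting into x ≡ 47 (mod 109) gives 223t ≡ 41 (mod 109), and since 5⁻¹ ≡ 22 (mod 109), t ≡ 30. Hence x ≡ 6 + 223·30 = 6696 (mod 24307).
From x ≡ 6696 (mod 24307) write x = 6696 + 24307t. Substituting into x ≡ 54 (mod 179) gives 24307t ≡ 160 (mod 179), and since 142⁻¹ ≡ 29 (mod 179), t ≡ 165. Hence x ≡ 6696 + 24307·165 = 4017351 (mod 4350953).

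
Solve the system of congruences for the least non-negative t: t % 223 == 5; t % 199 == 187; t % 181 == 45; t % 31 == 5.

202889642

From t ≡ 5 (mod 223) write t = 5 + 223s. Substituting into t ≡ 187 (mod 199) gives 223s ≡ 182 (mod 199), and since 24⁻¹ ≡ 141 (mod 199), s ≡ 190. Hence t ≡ 5 + 223·190 = 42375 (mod 44377).
From t ≡ 42375 (mod 44377) write t = 42375 + 44377s. Substituting into t ≡ 45 (mod 181) gives 44377s ≡ 24 (mod 181), and since 32⁻¹ ≡ 17 (mod 181), s ≡ 46. Hence t ≡ 42375 + 44377·46 = 2083717 (mod 8032237).
From t ≡ 2083717 (mod 8032237) write t = 2083717 + 8032237s. Substituting into t ≡ 5 (mod 31) gives 8032237s ≡ 15 (mod 31), and since 13⁻¹ ≡ 12 (mod 31), s ≡ 25. Hence t ≡ 2083717 + 8032237·25 = 202889642 (mod 248999347).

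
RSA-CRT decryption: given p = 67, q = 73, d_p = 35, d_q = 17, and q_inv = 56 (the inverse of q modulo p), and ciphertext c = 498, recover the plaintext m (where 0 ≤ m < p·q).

m₁ = c^(d_p) mod p: c ≡ 29 (mod 67), and 29^35 mod 67 = 37.
m₂ = c^(d_q) mod q: c ≡ 60 (mod 73), and 60^17 mod 73 = 47.
h = q_inv·(m₁ − m₂) mod p = 56·(37 − 47) mod 67 = 43.
m = m₂ + h·q = 47 + 43·73 = 3186.

3186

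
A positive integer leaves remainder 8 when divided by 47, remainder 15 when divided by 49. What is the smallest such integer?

From n ≡ 8 (mod 47) write n = 8 + 47t. Substituting into n ≡ 15 (mod 49) gives 47t ≡ 7 (mod 49), and since 47⁻¹ ≡ 24 (mod 49), t ≡ 21. Hence n ≡ 8 + 47·21 = 995 (mod 2303).

995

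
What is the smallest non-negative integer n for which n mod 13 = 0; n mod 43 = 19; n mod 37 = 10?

10296

From n ≡ 0 (mod 13) write n = 0 + 13t. Substituting into n ≡ 19 (mod 43) gives 13t ≡ 19 (mod 43), and since 13⁻¹ ≡ 10 (mod 43), t ≡ 18. Hence n ≡ 0 + 13·18 = 234 (mod 559).
From n ≡ 234 (mod 559) write n = 234 + 559t. Substituting into n ≡ 10 (mod 37) gives 559t ≡ 35 (mod 37), and since 4⁻¹ ≡ 28 (mod 37), t ≡ 18. Hence n ≡ 234 + 559·18 = 10296 (mod 20683).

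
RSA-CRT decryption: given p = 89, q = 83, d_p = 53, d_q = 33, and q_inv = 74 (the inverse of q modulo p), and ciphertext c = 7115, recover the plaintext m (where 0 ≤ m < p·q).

3540

m₁ = c^(d_p) mod p: c ≡ 84 (mod 89), and 84^53 mod 89 = 69.
m₂ = c^(d_q) mod q: c ≡ 60 (mod 83), and 60^33 mod 83 = 54.
h = q_inv·(m₁ − m₂) mod p = 74·(69 − 54) mod 89 = 42.
m = m₂ + h·q = 54 + 42·83 = 3540.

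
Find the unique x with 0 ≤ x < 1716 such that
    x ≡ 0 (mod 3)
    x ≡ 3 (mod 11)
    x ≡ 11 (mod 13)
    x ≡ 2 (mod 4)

102

Combine the congruences pairwise.
From x ≡ 0 (mod 3) write x = 0 + 3t. Substituting into x ≡ 3 (mod 11) gives 3t ≡ 3 (mod 11), and since 3⁻¹ ≡ 4 (mod 11), t ≡ 1. Hence x ≡ 0 + 3·1 = 3 (mod 33).
From x ≡ 3 (mod 33) write x = 3 + 33t. Substituting into x ≡ 11 (mod 13) gives 33t ≡ 8 (mod 13), and since 7⁻¹ ≡ 2 (mod 13), t ≡ 3. Hence x ≡ 3 + 33·3 = 102 (mod 429).
From x ≡ 102 (mod 429) write x = 102 + 429t. Substituting into x ≡ 2 (mod 4) gives 429t ≡ 0 (mod 4), and since 1⁻¹ ≡ 1 (mod 4), t ≡ 0. Hence x ≡ 102 + 429·0 = 102 (mod 1716).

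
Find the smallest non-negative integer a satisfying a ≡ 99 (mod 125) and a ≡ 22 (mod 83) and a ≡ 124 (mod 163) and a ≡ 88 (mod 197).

49075349

Combine the congruences pairwise.
From a ≡ 99 (mod 125) write a = 99 + 125t. Substituting into a ≡ 22 (mod 83) gives 125t ≡ 6 (mod 83), and since 42⁻¹ ≡ 2 (mod 83), t ≡ 12. Hence a ≡ 99 + 125·12 = 1599 (mod 10375).
From a ≡ 1599 (mod 10375) write a = 1599 + 10375t. Substituting into a ≡ 124 (mod 163) gives 10375t ≡ 155 (mod 163), and since 106⁻¹ ≡ 20 (mod 163), t ≡ 3. Hence a ≡ 1599 + 10375·3 = 32724 (mod 1691125).
From a ≡ 32724 (mod 1691125) write a = 32724 + 1691125t. Substituting into a ≡ 88 (mod 197) gives 1691125t ≡ 66 (mod 197), and since 77⁻¹ ≡ 87 (mod 197), t ≡ 29. Hence a ≡ 32724 + 1691125·29 = 49075349 (mod 333151625).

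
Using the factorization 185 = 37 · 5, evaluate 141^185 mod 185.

176

Mod 37: 141 ≡ 30; by Fermat, exponent reduces to 185 mod 36 = 5; 30^5 ≡ 28 (mod 37).
Mod 5: 141 ≡ 1; by Fermat, exponent reduces to 185 mod 4 = 1; 1^1 ≡ 1 (mod 5).
Combine by CRT: x ≡ 28 (mod 37), x ≡ 1 (mod 5) ⇒ x ≡ 176 (mod 185).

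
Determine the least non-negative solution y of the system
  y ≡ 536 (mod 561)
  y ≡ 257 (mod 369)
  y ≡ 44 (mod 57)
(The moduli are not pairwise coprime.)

gcd(561, 369) = 3 and 3 | (257 − 536), so the pair is consistent; merging gives y ≡ 7268 (mod 69003), where 69003 = lcm(561, 369).
gcd(69003, 57) = 3 and 3 | (44 − 7268), so the pair is consistent; merging gives y ≡ 1111316 (mod 1311057), where 1311057 = lcm(69003, 57).
The solution is unique modulo lcm(561, 369, 57) = 1311057.

1111316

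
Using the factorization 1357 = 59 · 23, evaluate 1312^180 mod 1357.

369

Mod 59: 1312 ≡ 14; by Fermat, exponent reduces to 180 mod 58 = 6; 14^6 ≡ 15 (mod 59).
Mod 23: 1312 ≡ 1; by Fermat, exponent reduces to 180 mod 22 = 4; 1^4 ≡ 1 (mod 23).
Combine by CRT: x ≡ 15 (mod 59), x ≡ 1 (mod 23) ⇒ x ≡ 369 (mod 1357).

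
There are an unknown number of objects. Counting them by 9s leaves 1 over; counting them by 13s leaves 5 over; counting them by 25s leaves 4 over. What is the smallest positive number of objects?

1279

The moduli are pairwise coprime; M = 9·13·25 = 2925.
M/9 = 325; 325 ≡ 1 (mod 9), inverse 1.
M/13 = 225; 225 ≡ 4 (mod 13); 4·10 ≡ 1, so inverse 10.
M/25 = 117; 117 ≡ 17 (mod 25); 17·3 ≡ 1, so inverse 3.
N ≡ 1·325·1 + 5·225·10 + 4·117·3 = 12979.
12979 mod 2925 = 1279.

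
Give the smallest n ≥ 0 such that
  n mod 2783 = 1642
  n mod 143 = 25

23906

gcd(2783, 143) = 11 and 11 | (25 − 1642), so the pair is consistent; merging gives n ≡ 23906 (mod 36179), where 36179 = lcm(2783, 143).
The solution is unique modulo lcm(2783, 143) = 36179.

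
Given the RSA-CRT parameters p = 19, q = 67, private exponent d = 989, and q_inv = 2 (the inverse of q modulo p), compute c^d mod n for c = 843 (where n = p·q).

524

d_p = d mod (p−1) = 989 mod 18 = 17; d_q = d mod (q−1) = 65.
m₁ = c^(d_p) mod p: c ≡ 7 (mod 19), and 7^17 mod 19 = 11.
m₂ = c^(d_q) mod q: c ≡ 39 (mod 67), and 39^65 mod 67 = 55.
h = q_inv·(m₁ − m₂) mod p = 2·(11 − 55) mod 19 = 7.
m = m₂ + h·q = 55 + 7·67 = 524.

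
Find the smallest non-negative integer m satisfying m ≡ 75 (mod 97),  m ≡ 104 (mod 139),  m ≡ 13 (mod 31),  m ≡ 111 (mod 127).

The moduli are pairwise coprime; N = 97·139·31·127 = 53082571.
N/97 = 547243; 547243 ≡ 66 (mod 97); 66·25 ≡ 1, so inverse 25.
N/139 = 381889; 381889 ≡ 56 (mod 139); 56·72 ≡ 1, so inverse 72.
N/31 = 1712341; 1712341 ≡ 25 (mod 31); 25·5 ≡ 1, so inverse 5.
N/127 = 417973; 417973 ≡ 16 (mod 127); 16·8 ≡ 1, so inverse 8.
m ≡ 75·547243·25 + 104·381889·72 + 13·1712341·5 + 111·417973·8 = 4368127646.
4368127646 mod 53082571 = 15356824.

15356824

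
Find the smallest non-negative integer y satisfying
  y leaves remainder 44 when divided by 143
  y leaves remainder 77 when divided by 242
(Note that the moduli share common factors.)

Combine the congruences pairwise.
gcd(143, 242) = 11 and 11 | (77 − 44), so the pair is consistent; merging gives y ≡ 1045 (mod 3146), where 3146 = lcm(143, 242).
The solution is unique modulo lcm(143, 242) = 3146.

1045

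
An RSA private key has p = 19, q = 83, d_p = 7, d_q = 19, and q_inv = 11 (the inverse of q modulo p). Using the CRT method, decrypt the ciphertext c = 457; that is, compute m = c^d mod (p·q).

267

m₁ = c^(d_p) mod p: c ≡ 1 (mod 19), and 1^7 mod 19 = 1.
m₂ = c^(d_q) mod q: c ≡ 42 (mod 83), and 42^19 mod 83 = 18.
h = q_inv·(m₁ − m₂) mod p = 11·(1 − 18) mod 19 = 3.
m = m₂ + h·q = 18 + 3·83 = 267.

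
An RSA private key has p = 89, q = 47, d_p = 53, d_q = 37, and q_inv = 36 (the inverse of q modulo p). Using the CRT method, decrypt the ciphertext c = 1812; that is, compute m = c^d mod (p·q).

m₁ = c^(d_p) mod p: c ≡ 32 (mod 89), and 32^53 mod 89 = 2.
m₂ = c^(d_q) mod q: c ≡ 26 (mod 47), and 26^37 mod 47 = 41.
h = q_inv·(m₁ − m₂) mod p = 36·(2 − 41) mod 89 = 20.
m = m₂ + h·q = 41 + 20·47 = 981.

981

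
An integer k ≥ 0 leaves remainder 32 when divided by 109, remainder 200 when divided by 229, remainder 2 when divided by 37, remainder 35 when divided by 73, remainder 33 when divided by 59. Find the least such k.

117007063

From k ≡ 32 (mod 109) write k = 32 + 109t. Substituting into k ≡ 200 (mod 229) gives 109t ≡ 168 (mod 229), and since 109⁻¹ ≡ 208 (mod 229), t ≡ 136. Hence k ≡ 32 + 109·136 = 14856 (mod 24961).
From k ≡ 14856 (mod 24961) write k = 14856 + 24961t. Substituting into k ≡ 2 (mod 37) gives 24961t ≡ 20 (mod 37), and since 23⁻¹ ≡ 29 (mod 37), t ≡ 25. Hence k ≡ 14856 + 24961·25 = 638881 (mod 923557).
From k ≡ 638881 (mod 923557) write k = 638881 + 923557t. Substituting into k ≡ 35 (mod 73) gives 923557t ≡ 50 (mod 73), and since 34⁻¹ ≡ 58 (mod 73), t ≡ 53. Hence k ≡ 638881 + 923557·53 = 49587402 (mod 67419661).
From k ≡ 49587402 (mod 67419661) write k = 49587402 + 67419661t. Substituting into k ≡ 33 (mod 59) gives 67419661t ≡ 7 (mod 59), and since 7⁻¹ ≡ 17 (mod 59), t ≡ 1. Hence k ≡ 49587402 + 67419661·1 = 117007063 (mod 3977759999).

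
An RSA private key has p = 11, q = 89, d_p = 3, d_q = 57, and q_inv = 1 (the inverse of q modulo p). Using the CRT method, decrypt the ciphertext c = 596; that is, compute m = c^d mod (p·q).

382

m₁ = c^(d_p) mod p: c ≡ 2 (mod 11), and 2^3 mod 11 = 8.
m₂ = c^(d_q) mod q: c ≡ 62 (mod 89), and 62^57 mod 89 = 26.
h = q_inv·(m₁ − m₂) mod p = 1·(8 − 26) mod 11 = 4.
m = m₂ + h·q = 26 + 4·89 = 382.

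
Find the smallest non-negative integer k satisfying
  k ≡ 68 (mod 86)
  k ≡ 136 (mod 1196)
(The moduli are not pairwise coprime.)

36016

gcd(86, 1196) = 2 and 2 | (136 − 68), so the pair is consistent; merging gives k ≡ 36016 (mod 51428), where 51428 = lcm(86, 1196).
The solution is unique modulo lcm(86, 1196) = 51428.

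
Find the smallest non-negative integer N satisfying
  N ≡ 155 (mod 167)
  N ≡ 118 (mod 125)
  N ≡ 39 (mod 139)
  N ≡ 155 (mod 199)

From N ≡ 155 (mod 167) write N = 155 + 167t. Substituting into N ≡ 118 (mod 125) gives 167t ≡ 88 (mod 125), and since 42⁻¹ ≡ 3 (mod 125), t ≡ 14. Hence N ≡ 155 + 167·14 = 2493 (mod 20875).
From N ≡ 2493 (mod 20875) write N = 2493 + 20875t. Substituting into N ≡ 39 (mod 139) gives 20875t ≡ 48 (mod 139), and since 25⁻¹ ≡ 89 (mod 139), t ≡ 102. Hence N ≡ 2493 + 20875·102 = 2131743 (mod 2901625).
From N ≡ 2131743 (mod 2901625) write N = 2131743 + 2901625t. Substituting into N ≡ 155 (mod 199) gives 2901625t ≡ 100 (mod 199), and since 6⁻¹ ≡ 166 (mod 199), t ≡ 83. Hence N ≡ 2131743 + 2901625·83 = 242966618 (mod 577423375).

242966618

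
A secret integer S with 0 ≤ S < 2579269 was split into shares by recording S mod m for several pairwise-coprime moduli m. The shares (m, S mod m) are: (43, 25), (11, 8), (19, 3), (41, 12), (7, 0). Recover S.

The moduli are pairwise coprime; N = 43·11·19·41·7 = 2579269.
N/43 = 59983; 59983 ≡ 41 (mod 43); 41·21 ≡ 1, so inverse 21.
N/11 = 234479; 234479 ≡ 3 (mod 11); 3·4 ≡ 1, so inverse 4.
N/19 = 135751; 135751 ≡ 15 (mod 19); 15·14 ≡ 1, so inverse 14.
N/41 = 62909; 62909 ≡ 15 (mod 41); 15·11 ≡ 1, so inverse 11.
N/7 = 368467; 368467 ≡ 1 (mod 7), inverse 1.
S ≡ 25·59983·21 + 8·234479·4 + 3·135751·14 + 12·62909·11 + 0·368467·1 = 52999933.
52999933 mod 2579269 = 1414553.

1414553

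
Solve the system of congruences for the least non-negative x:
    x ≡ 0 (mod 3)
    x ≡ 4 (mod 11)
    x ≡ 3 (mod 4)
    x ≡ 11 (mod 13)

The moduli are pairwise coprime; N = 3·11·4·13 = 1716.
N/3 = 572; 572 ≡ 2 (mod 3); 2·2 ≡ 1, so inverse 2.
N/11 = 156; 156 ≡ 2 (mod 11); 2·6 ≡ 1, so inverse 6.
N/4 = 429; 429 ≡ 1 (mod 4), inverse 1.
N/13 = 132; 132 ≡ 2 (mod 13); 2·7 ≡ 1, so inverse 7.
x ≡ 0·572·2 + 4·156·6 + 3·429·1 + 11·132·7 = 15195.
15195 mod 1716 = 1467.

1467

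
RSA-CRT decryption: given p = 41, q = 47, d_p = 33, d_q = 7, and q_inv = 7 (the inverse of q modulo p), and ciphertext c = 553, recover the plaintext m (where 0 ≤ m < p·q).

m₁ = c^(d_p) mod p: c ≡ 20 (mod 41), and 20^33 mod 41 = 36.
m₂ = c^(d_q) mod q: c ≡ 36 (mod 47), and 36^7 mod 47 = 16.
h = q_inv·(m₁ − m₂) mod p = 7·(36 − 16) mod 41 = 17.
m = m₂ + h·q = 16 + 17·47 = 815.

815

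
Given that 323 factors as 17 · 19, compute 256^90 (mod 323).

1

Mod 17: 256 ≡ 1; by Fermat, exponent reduces to 90 mod 16 = 10; 1^10 ≡ 1 (mod 17).
Mod 19: 256 ≡ 9; since 18 | 90, by Fermat 9^90 ≡ 1 (mod 19).
Combine by CRT: x ≡ 1 (mod 17), x ≡ 1 (mod 19) ⇒ x ≡ 1 (mod 323).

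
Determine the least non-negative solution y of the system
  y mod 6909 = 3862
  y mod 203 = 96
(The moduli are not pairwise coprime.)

93679

gcd(6909, 203) = 7 and 7 | (96 − 3862), so the pair is consistent; merging gives y ≡ 93679 (mod 200361), where 200361 = lcm(6909, 203).
The solution is unique modulo lcm(6909, 203) = 200361.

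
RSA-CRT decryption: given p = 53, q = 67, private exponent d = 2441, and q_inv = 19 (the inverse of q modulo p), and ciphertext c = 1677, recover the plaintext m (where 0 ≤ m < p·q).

d_p = d mod (p−1) = 2441 mod 52 = 49; d_q = d mod (q−1) = 65.
m₁ = c^(d_p) mod p: c ≡ 34 (mod 53), and 34^49 mod 53 = 12.
m₂ = c^(d_q) mod q: c ≡ 2 (mod 67), and 2^65 mod 67 = 34.
h = q_inv·(m₁ − m₂) mod p = 19·(12 − 34) mod 53 = 6.
m = m₂ + h·q = 34 + 6·67 = 436.

436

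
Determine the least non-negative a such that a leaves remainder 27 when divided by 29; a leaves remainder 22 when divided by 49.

From a ≡ 27 (mod 29) write a = 27 + 29t. Substituting into a ≡ 22 (mod 49) gives 29t ≡ 44 (mod 49), and since 29⁻¹ ≡ 22 (mod 49), t ≡ 37. Hence a ≡ 27 + 29·37 = 1100 (mod 1421).

1100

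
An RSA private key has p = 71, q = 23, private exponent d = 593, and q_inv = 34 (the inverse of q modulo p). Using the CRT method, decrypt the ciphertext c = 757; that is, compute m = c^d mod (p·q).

d_p = d mod (p−1) = 593 mod 70 = 33; d_q = d mod (q−1) = 21.
m₁ = c^(d_p) mod p: c ≡ 47 (mod 71), and 47^33 mod 71 = 62.
m₂ = c^(d_q) mod q: c ≡ 21 (mod 23), and 21^21 mod 23 = 11.
h = q_inv·(m₁ − m₂) mod p = 34·(62 − 11) mod 71 = 30.
m = m₂ + h·q = 11 + 30·23 = 701.

701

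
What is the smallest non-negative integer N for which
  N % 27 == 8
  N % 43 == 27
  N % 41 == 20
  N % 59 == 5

1037402

The moduli are pairwise coprime; M = 27·43·41·59 = 2808459.
M/27 = 104017; 104017 ≡ 13 (mod 27); 13·25 ≡ 1, so inverse 25.
M/43 = 65313; 65313 ≡ 39 (mod 43); 39·32 ≡ 1, so inverse 32.
M/41 = 68499; 68499 ≡ 29 (mod 41); 29·17 ≡ 1, so inverse 17.
M/59 = 47601; 47601 ≡ 47 (mod 59); 47·54 ≡ 1, so inverse 54.
N ≡ 8·104017·25 + 27·65313·32 + 20·68499·17 + 5·47601·54 = 113375762.
113375762 mod 2808459 = 1037402.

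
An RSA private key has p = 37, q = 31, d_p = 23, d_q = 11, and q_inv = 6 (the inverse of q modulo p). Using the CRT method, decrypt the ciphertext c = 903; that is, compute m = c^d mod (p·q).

m₁ = c^(d_p) mod p: c ≡ 15 (mod 37), and 15^23 mod 37 = 13.
m₂ = c^(d_q) mod q: c ≡ 4 (mod 31), and 4^11 mod 31 = 4.
h = q_inv·(m₁ − m₂) mod p = 6·(13 − 4) mod 37 = 17.
m = m₂ + h·q = 4 + 17·31 = 531.

531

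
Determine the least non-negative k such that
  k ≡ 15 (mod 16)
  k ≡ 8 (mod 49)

351

From k ≡ 15 (mod 16) write k = 15 + 16t. Substituting into k ≡ 8 (mod 49) gives 16t ≡ 42 (mod 49), and since 16⁻¹ ≡ 46 (mod 49), t ≡ 21. Hence k ≡ 15 + 16·21 = 351 (mod 784).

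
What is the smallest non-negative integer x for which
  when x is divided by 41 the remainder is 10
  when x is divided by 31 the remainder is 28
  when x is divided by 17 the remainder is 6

The moduli are pairwise coprime; N = 41·31·17 = 21607.
N/41 = 527; 527 ≡ 35 (mod 41); 35·34 ≡ 1, so inverse 34.
N/31 = 697; 697 ≡ 15 (mod 31); 15·29 ≡ 1, so inverse 29.
N/17 = 1271; 1271 ≡ 13 (mod 17); 13·4 ≡ 1, so inverse 4.
x ≡ 10·527·34 + 28·697·29 + 6·1271·4 = 775648.
775648 mod 21607 = 19403.

19403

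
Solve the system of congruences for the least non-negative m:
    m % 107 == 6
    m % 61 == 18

5142

From m ≡ 6 (mod 107) write m = 6 + 107t. Substituting into m ≡ 18 (mod 61) gives 107t ≡ 12 (mod 61), and since 46⁻¹ ≡ 4 (mod 61), t ≡ 48. Hence m ≡ 6 + 107·48 = 5142 (mod 6527).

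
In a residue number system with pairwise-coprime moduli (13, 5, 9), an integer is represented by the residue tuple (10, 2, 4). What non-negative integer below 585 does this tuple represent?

The moduli are pairwise coprime; N = 13·5·9 = 585.
N/13 = 45; 45 ≡ 6 (mod 13); 6·11 ≡ 1, so inverse 11.
N/5 = 117; 117 ≡ 2 (mod 5); 2·3 ≡ 1, so inverse 3.
N/9 = 65; 65 ≡ 2 (mod 9); 2·5 ≡ 1, so inverse 5.
x ≡ 10·45·11 + 2·117·3 + 4·65·5 = 6952.
6952 mod 585 = 517.

517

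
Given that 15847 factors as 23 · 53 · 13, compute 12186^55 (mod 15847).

Mod 23: 12186 ≡ 19; by Fermat, exponent reduces to 55 mod 22 = 11; 19^11 ≡ 22 (mod 23).
Mod 53: 12186 ≡ 49; by Fermat, exponent reduces to 55 mod 52 = 3; 49^3 ≡ 42 (mod 53).
Mod 13: 12186 ≡ 5; by Fermat, exponent reduces to 55 mod 12 = 7; 5^7 ≡ 8 (mod 13).
Combine by CRT: x ≡ 22 (mod 23), x ≡ 42 (mod 53), x ≡ 8 (mod 13) ⇒ x ≡ 6508 (mod 15847).

6508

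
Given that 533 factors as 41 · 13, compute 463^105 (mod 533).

Mod 41: 463 ≡ 12; by Fermat, exponent reduces to 105 mod 40 = 25; 12^25 ≡ 38 (mod 41).
Mod 13: 463 ≡ 8; by Fermat, exponent reduces to 105 mod 12 = 9; 8^9 ≡ 8 (mod 13).
Combine by CRT: x ≡ 38 (mod 41), x ≡ 8 (mod 13) ⇒ x ≡ 489 (mod 533).

489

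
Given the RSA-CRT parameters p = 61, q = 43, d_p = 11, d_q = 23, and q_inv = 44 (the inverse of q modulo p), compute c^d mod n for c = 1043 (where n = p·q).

m₁ = c^(d_p) mod p: c ≡ 6 (mod 61), and 6^11 mod 61 = 44.
m₂ = c^(d_q) mod q: c ≡ 11 (mod 43), and 11^23 mod 43 = 35.
h = q_inv·(m₁ − m₂) mod p = 44·(44 − 35) mod 61 = 30.
m = m₂ + h·q = 35 + 30·43 = 1325.

1325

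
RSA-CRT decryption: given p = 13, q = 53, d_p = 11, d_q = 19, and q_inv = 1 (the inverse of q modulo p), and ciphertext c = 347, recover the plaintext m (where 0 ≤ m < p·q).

237

m₁ = c^(d_p) mod p: c ≡ 9 (mod 13), and 9^11 mod 13 = 3.
m₂ = c^(d_q) mod q: c ≡ 29 (mod 53), and 29^19 mod 53 = 25.
h = q_inv·(m₁ − m₂) mod p = 1·(3 − 25) mod 13 = 4.
m = m₂ + h·q = 25 + 4·53 = 237.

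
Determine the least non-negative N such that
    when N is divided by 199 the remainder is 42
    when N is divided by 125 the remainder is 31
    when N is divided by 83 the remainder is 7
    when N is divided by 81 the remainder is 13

23026531

The moduli are pairwise coprime; M = 199·125·83·81 = 167234625.
M/199 = 840375; 840375 ≡ 197 (mod 199); 197·99 ≡ 1, so inverse 99.
M/125 = 1337877; 1337877 ≡ 2 (mod 125); 2·63 ≡ 1, so inverse 63.
M/83 = 2014875; 2014875 ≡ 50 (mod 83); 50·5 ≡ 1, so inverse 5.
M/81 = 2064625; 2064625 ≡ 16 (mod 81); 16·76 ≡ 1, so inverse 76.
N ≡ 42·840375·99 + 31·1337877·63 + 7·2014875·5 + 13·2064625·76 = 8217523156.
8217523156 mod 167234625 = 23026531.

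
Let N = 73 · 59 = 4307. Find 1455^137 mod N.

Mod 73: 1455 ≡ 68; by Fermat, exponent reduces to 137 mod 72 = 65; 68^65 ≡ 34 (mod 73).
Mod 59: 1455 ≡ 39; by Fermat, exponent reduces to 137 mod 58 = 21; 39^21 ≡ 47 (mod 59).
Combine by CRT: x ≡ 34 (mod 73), x ≡ 47 (mod 59) ⇒ x ≡ 1640 (mod 4307).

1640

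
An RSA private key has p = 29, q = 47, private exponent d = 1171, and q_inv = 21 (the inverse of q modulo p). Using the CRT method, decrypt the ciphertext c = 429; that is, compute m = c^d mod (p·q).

d_p = d mod (p−1) = 1171 mod 28 = 23; d_q = d mod (q−1) = 21.
m₁ = c^(d_p) mod p: c ≡ 23 (mod 29), and 23^23 mod 29 = 7.
m₂ = c^(d_q) mod q: c ≡ 6 (mod 47), and 6^21 mod 47 = 17.
h = q_inv·(m₁ − m₂) mod p = 21·(7 − 17) mod 29 = 22.
m = m₂ + h·q = 17 + 22·47 = 1051.

1051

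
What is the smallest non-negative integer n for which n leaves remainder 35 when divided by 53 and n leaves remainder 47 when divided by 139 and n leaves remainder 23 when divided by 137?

Combine the congruences pairwise.
From n ≡ 35 (mod 53) write n = 35 + 53t. Substituting into n ≡ 47 (mod 139) gives 53t ≡ 12 (mod 139), and since 53⁻¹ ≡ 21 (mod 139), t ≡ 113. Hence n ≡ 35 + 53·113 = 6024 (mod 7367).
From n ≡ 6024 (mod 7367) write n = 6024 + 7367t. Substituting into n ≡ 23 (mod 137) gives 7367t ≡ 27 (mod 137), and since 106⁻¹ ≡ 53 (mod 137), t ≡ 61. Hence n ≡ 6024 + 7367·61 = 455411 (mod 1009279).

455411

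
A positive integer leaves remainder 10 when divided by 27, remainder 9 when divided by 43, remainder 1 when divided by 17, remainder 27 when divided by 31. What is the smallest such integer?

83386

The moduli are pairwise coprime; M = 27·43·17·31 = 611847.
M/27 = 22661; 22661 ≡ 8 (mod 27); 8·17 ≡ 1, so inverse 17.
M/43 = 14229; 14229 ≡ 39 (mod 43); 39·32 ≡ 1, so inverse 32.
M/17 = 35991; 35991 ≡ 2 (mod 17); 2·9 ≡ 1, so inverse 9.
M/31 = 19737; 19737 ≡ 21 (mod 31); 21·3 ≡ 1, so inverse 3.
N ≡ 10·22661·17 + 9·14229·32 + 1·35991·9 + 27·19737·3 = 9872938.
9872938 mod 611847 = 83386.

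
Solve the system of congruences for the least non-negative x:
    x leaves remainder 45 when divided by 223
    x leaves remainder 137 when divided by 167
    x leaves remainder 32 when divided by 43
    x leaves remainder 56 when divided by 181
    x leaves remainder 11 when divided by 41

8433025356

The moduli are pairwise coprime; N = 223·167·43·181·41 = 11883714823.
N/223 = 53290201; 53290201 ≡ 114 (mod 223); 114·45 ≡ 1, so inverse 45.
N/167 = 71159969; 71159969 ≡ 100 (mod 167); 100·162 ≡ 1, so inverse 162.
N/43 = 276365461; 276365461 ≡ 32 (mod 43); 32·39 ≡ 1, so inverse 39.
N/181 = 65655883; 65655883 ≡ 124 (mod 181); 124·127 ≡ 1, so inverse 127.
N/41 = 289846703; 289846703 ≡ 32 (mod 41); 32·9 ≡ 1, so inverse 9.
x ≡ 45·53290201·45 + 137·71159969·162 + 32·276365461·39 + 56·65655883·127 + 11·289846703·9 = 2527780567832.
2527780567832 mod 11883714823 = 8433025356.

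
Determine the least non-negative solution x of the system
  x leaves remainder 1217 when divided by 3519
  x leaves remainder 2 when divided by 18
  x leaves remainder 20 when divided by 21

25850

gcd(3519, 18) = 9 and 9 | (2 − 1217), so the pair is consistent; merging gives x ≡ 4736 (mod 7038), where 7038 = lcm(3519, 18).
gcd(7038, 21) = 3 and 3 | (20 − 4736), so the pair is consistent; merging gives x ≡ 25850 (mod 49266), where 49266 = lcm(7038, 21).
The solution is unique modulo lcm(3519, 18, 21) = 49266.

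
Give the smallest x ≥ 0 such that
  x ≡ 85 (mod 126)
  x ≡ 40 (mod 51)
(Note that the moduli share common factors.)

1723

gcd(126, 51) = 3 and 3 | (40 − 85), so the pair is consistent; merging gives x ≡ 1723 (mod 2142), where 2142 = lcm(126, 51).
The solution is unique modulo lcm(126, 51) = 2142.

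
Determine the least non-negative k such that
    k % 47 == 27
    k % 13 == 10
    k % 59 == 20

21083

From k ≡ 27 (mod 47) write k = 27 + 47t. Substituting into k ≡ 10 (mod 13) gives 47t ≡ 9 (mod 13), and since 8⁻¹ ≡ 5 (mod 13), t ≡ 6. Hence k ≡ 27 + 47·6 = 309 (mod 611).
From k ≡ 309 (mod 611) write k = 309 + 611t. Substituting into k ≡ 20 (mod 59) gives 611t ≡ 6 (mod 59), and since 21⁻¹ ≡ 45 (mod 59), t ≡ 34. Hence k ≡ 309 + 611·34 = 21083 (mod 36049).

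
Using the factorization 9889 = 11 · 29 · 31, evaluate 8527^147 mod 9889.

Mod 11: 8527 ≡ 2; by Fermat, exponent reduces to 147 mod 10 = 7; 2^7 ≡ 7 (mod 11).
Mod 29: 8527 ≡ 1; by Fermat, exponent reduces to 147 mod 28 = 7; 1^7 ≡ 1 (mod 29).
Mod 31: 8527 ≡ 2; by Fermat, exponent reduces to 147 mod 30 = 27; 2^27 ≡ 4 (mod 31).
Combine by CRT: x ≡ 7 (mod 11), x ≡ 1 (mod 29), x ≡ 4 (mod 31) ⇒ x ≡ 4902 (mod 9889).

4902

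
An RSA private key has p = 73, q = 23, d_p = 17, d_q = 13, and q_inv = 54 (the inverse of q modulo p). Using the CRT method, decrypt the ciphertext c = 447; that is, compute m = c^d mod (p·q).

1671

m₁ = c^(d_p) mod p: c ≡ 9 (mod 73), and 9^17 mod 73 = 65.
m₂ = c^(d_q) mod q: c ≡ 10 (mod 23), and 10^13 mod 23 = 15.
h = q_inv·(m₁ − m₂) mod p = 54·(65 − 15) mod 73 = 72.
m = m₂ + h·q = 15 + 72·23 = 1671.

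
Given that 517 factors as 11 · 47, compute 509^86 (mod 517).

Mod 11: 509 ≡ 3; by Fermat, exponent reduces to 86 mod 10 = 6; 3^6 ≡ 3 (mod 11).
Mod 47: 509 ≡ 39; by Fermat, exponent reduces to 86 mod 46 = 40; 39^40 ≡ 32 (mod 47).
Combine by CRT: x ≡ 3 (mod 11), x ≡ 32 (mod 47) ⇒ x ≡ 267 (mod 517).

267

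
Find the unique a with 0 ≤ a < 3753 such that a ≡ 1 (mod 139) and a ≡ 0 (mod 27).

2781

From a ≡ 1 (mod 139) write a = 1 + 139t. Substituting into a ≡ 0 (mod 27) gives 139t ≡ 26 (mod 27), and since 4⁻¹ ≡ 7 (mod 27), t ≡ 20. Hence a ≡ 1 + 139·20 = 2781 (mod 3753).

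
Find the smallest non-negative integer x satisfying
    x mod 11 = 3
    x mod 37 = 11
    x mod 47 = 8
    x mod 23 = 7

The moduli are pairwise coprime; N = 11·37·47·23 = 439967.
N/11 = 39997; 39997 ≡ 1 (mod 11), inverse 1.
N/37 = 11891; 11891 ≡ 14 (mod 37); 14·8 ≡ 1, so inverse 8.
N/47 = 9361; 9361 ≡ 8 (mod 47); 8·6 ≡ 1, so inverse 6.
N/23 = 19129; 19129 ≡ 16 (mod 23); 16·13 ≡ 1, so inverse 13.
x ≡ 3·39997·1 + 11·11891·8 + 8·9361·6 + 7·19129·13 = 3356466.
3356466 mod 439967 = 276697.

276697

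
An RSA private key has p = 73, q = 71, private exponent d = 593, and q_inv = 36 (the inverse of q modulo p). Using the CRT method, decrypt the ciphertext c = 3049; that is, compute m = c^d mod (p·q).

d_p = d mod (p−1) = 593 mod 72 = 17; d_q = d mod (q−1) = 33.
m₁ = c^(d_p) mod p: c ≡ 56 (mod 73), and 56^17 mod 73 = 7.
m₂ = c^(d_q) mod q: c ≡ 67 (mod 71), and 67^33 mod 71 = 31.
h = q_inv·(m₁ − m₂) mod p = 36·(7 − 31) mod 73 = 12.
m = m₂ + h·q = 31 + 12·71 = 883.

883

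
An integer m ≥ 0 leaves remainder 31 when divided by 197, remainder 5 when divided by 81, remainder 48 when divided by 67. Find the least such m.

61889

From m ≡ 31 (mod 197) write m = 31 + 197t. Substituting into m ≡ 5 (mod 81) gives 197t ≡ 55 (mod 81), and since 35⁻¹ ≡ 44 (mod 81), t ≡ 71. Hence m ≡ 31 + 197·71 = 14018 (mod 15957).
From m ≡ 14018 (mod 15957) write m = 14018 + 15957t. Substituting into m ≡ 48 (mod 67) gives 15957t ≡ 33 (mod 67), and since 11⁻¹ ≡ 61 (mod 67), t ≡ 3. Hence m ≡ 14018 + 15957·3 = 61889 (mod 1069119).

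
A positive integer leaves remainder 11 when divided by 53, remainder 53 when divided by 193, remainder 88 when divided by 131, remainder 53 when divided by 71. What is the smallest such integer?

From x ≡ 11 (mod 53) write x = 11 + 53t. Substituting into x ≡ 53 (mod 193) gives 53t ≡ 42 (mod 193), and since 53⁻¹ ≡ 51 (mod 193), t ≡ 19. Hence x ≡ 11 + 53·19 = 1018 (mod 10229).
From x ≡ 1018 (mod 10229) write x = 1018 + 10229t. Substituting into x ≡ 88 (mod 131) gives 10229t ≡ 118 (mod 131), and since 11⁻¹ ≡ 12 (mod 131), t ≡ 106. Hence x ≡ 1018 + 10229·106 = 1085292 (mod 1339999).
From x ≡ 1085292 (mod 1339999) write x = 1085292 + 1339999t. Substituting into x ≡ 53 (mod 71) gives 1339999t ≡ 67 (mod 71), and since 16⁻¹ ≡ 40 (mod 71), t ≡ 53. Hence x ≡ 1085292 + 1339999·53 = 72105239 (mod 95139929).

72105239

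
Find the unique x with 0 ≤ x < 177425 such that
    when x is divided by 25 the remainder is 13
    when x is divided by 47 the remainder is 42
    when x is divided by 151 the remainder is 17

From x ≡ 13 (mod 25) write x = 13 + 25t. Substituting into x ≡ 42 (mod 47) gives 25t ≡ 29 (mod 47), and since 25⁻¹ ≡ 32 (mod 47), t ≡ 35. Hence x ≡ 13 + 25·35 = 888 (mod 1175).
From x ≡ 888 (mod 1175) write x = 888 + 1175t. Substituting into x ≡ 17 (mod 151) gives 1175t ≡ 35 (mod 151), and since 118⁻¹ ≡ 32 (mod 151), t ≡ 63. Hence x ≡ 888 + 1175·63 = 74913 (mod 177425).

74913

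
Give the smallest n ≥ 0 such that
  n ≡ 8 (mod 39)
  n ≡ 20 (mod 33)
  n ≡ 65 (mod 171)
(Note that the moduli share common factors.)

gcd(39, 33) = 3 and 3 | (20 − 8), so the pair is consistent; merging gives n ≡ 86 (mod 429), where 429 = lcm(39, 33).
gcd(429, 171) = 3 and 3 | (65 − 86), so the pair is consistent; merging gives n ≡ 18533 (mod 24453), where 24453 = lcm(429, 171).
The solution is unique modulo lcm(39, 33, 171) = 24453.

18533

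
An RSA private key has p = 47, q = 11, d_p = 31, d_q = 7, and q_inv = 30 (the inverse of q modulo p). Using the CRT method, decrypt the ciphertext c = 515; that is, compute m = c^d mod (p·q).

m₁ = c^(d_p) mod p: c ≡ 45 (mod 47), and 45^31 mod 47 = 26.
m₂ = c^(d_q) mod q: c ≡ 9 (mod 11), and 9^7 mod 11 = 4.
h = q_inv·(m₁ − m₂) mod p = 30·(26 − 4) mod 47 = 2.
m = m₂ + h·q = 4 + 2·11 = 26.

26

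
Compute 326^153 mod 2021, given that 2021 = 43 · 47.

428

Mod 43: 326 ≡ 25; by Fermat, exponent reduces to 153 mod 42 = 27; 25^27 ≡ 41 (mod 43).
Mod 47: 326 ≡ 44; by Fermat, exponent reduces to 153 mod 46 = 15; 44^15 ≡ 5 (mod 47).
Combine by CRT: x ≡ 41 (mod 43), x ≡ 5 (mod 47) ⇒ x ≡ 428 (mod 2021).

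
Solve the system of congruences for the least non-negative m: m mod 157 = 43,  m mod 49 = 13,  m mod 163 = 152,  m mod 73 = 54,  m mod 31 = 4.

2141430745

The moduli are pairwise coprime; N = 157·49·163·73·31 = 2837709217.
N/157 = 18074581; 18074581 ≡ 113 (mod 157); 113·132 ≡ 1, so inverse 132.
N/49 = 57912433; 57912433 ≡ 19 (mod 49); 19·31 ≡ 1, so inverse 31.
N/163 = 17409259; 17409259 ≡ 44 (mod 163); 44·63 ≡ 1, so inverse 63.
N/73 = 38872729; 38872729 ≡ 10 (mod 73); 10·22 ≡ 1, so inverse 22.
N/31 = 91539007; 91539007 ≡ 6 (mod 31); 6·26 ≡ 1, so inverse 26.
m ≡ 43·18074581·132 + 13·57912433·31 + 152·17409259·63 + 54·38872729·22 + 4·91539007·26 = 348341955219.
348341955219 mod 2837709217 = 2141430745.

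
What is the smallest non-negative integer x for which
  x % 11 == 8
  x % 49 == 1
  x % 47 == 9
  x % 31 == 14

Combine the congruences pairwise.
From x ≡ 8 (mod 11) write x = 8 + 11t. Substituting into x ≡ 1 (mod 49) gives 11t ≡ 42 (mod 49), and since 11⁻¹ ≡ 9 (mod 49), t ≡ 35. Hence x ≡ 8 + 11·35 = 393 (mod 539).
From x ≡ 393 (mod 539) write x = 393 + 539t. Substituting into x ≡ 9 (mod 47) gives 539t ≡ 39 (mod 47), and since 22⁻¹ ≡ 15 (mod 47), t ≡ 21. Hence x ≡ 393 + 539·21 = 11712 (mod 25333).
From x ≡ 11712 (mod 25333) write x = 11712 + 25333t. Substituting into x ≡ 14 (mod 31) gives 25333t ≡ 20 (mod 31), and since 6⁻¹ ≡ 26 (mod 31), t ≡ 24. Hence x ≡ 11712 + 25333·24 = 619704 (mod 785323).

619704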